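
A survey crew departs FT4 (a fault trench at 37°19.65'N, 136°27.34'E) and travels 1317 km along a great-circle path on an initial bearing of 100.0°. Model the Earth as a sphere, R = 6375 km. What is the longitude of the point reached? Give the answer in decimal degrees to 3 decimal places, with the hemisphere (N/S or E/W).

FT4: φ = +37.32750°, λ = +136.45567°
δ = d/R = 1317/6375 = 0.206588 rad
φ₂ = arcsin(sin φ₁ cos δ + cos φ₁ sin δ cos θ)
   = arcsin(0.60637·0.97874 + 0.79518·0.20512·-0.17365) = 34.41291°
λ₂ = λ₁ + atan2(sin θ sin δ cos φ₁, cos δ − sin φ₁ sin φ₂) = 150.62919°

150.629°E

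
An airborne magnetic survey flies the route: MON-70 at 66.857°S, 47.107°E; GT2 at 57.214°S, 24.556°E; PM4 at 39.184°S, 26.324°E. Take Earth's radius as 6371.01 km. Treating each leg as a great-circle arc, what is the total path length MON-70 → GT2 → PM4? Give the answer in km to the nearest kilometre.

3584 km

MON-70→GT2: c = 0.247215 rad, d = 1575.01 km
GT2→PM4: c = 0.315328 rad, d = 2008.96 km
Total = 1575.01 + 2008.96 = 3583.97 km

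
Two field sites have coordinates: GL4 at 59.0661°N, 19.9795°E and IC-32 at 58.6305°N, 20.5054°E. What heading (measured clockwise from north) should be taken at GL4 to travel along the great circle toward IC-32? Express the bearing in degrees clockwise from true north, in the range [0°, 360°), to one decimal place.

147.8°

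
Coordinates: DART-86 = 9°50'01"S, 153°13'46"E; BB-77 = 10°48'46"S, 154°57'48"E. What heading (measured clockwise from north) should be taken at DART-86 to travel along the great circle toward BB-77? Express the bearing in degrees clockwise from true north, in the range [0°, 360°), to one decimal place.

120.0°

DART-86: φ = -9.83361°, λ = +153.22944°
BB-77: φ = -10.81278°, λ = +154.96333°
Δλ = 1.7339°
y = sin Δλ · cos φ₂ = 0.029720
x = cos φ₁ sin φ₂ − sin φ₁ cos φ₂ cos Δλ = -0.017166
θ = atan2(y, x) = 120.0096° → 120.0096° (mod 360°)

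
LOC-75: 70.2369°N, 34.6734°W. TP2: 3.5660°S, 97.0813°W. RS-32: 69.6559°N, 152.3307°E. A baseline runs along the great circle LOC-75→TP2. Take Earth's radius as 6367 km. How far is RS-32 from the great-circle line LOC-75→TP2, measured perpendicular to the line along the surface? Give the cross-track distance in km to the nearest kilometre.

4017 km

δ₁₃ = central angle LOC-75→RS-32 = 0.698640 rad  (haversine)
θ₁₃ = bearing LOC-75→RS-32 = 356.221°,  θ₁₂ = bearing LOC-75→TP2 = 242.724°
dₓₜ = R·arcsin(sin δ₁₃ · sin(θ₁₃ − θ₁₂)) = 6367·arcsin(0.64318·sin(113.497°)) = 4016.744 km
|dₓₜ| = 4016.744 km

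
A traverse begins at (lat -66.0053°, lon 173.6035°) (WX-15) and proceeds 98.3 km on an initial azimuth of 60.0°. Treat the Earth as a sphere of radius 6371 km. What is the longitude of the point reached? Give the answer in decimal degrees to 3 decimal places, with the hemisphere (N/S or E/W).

δ = d/R = 98.3/6371 = 0.015429 rad
φ₂ = arcsin(sin φ₁ cos δ + cos φ₁ sin δ cos θ)
   = arcsin(-0.91358·0.99988 + 0.40665·0.01543·0.50000) = -65.55200°
λ₂ = λ₁ + atan2(sin θ sin δ cos φ₁, cos δ − sin φ₁ sin φ₂) = 175.45361°

175.454°E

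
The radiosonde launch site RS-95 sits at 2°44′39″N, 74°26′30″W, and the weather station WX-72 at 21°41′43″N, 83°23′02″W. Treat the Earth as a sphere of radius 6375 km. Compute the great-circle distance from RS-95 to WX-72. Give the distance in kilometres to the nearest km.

2320 km

RS-95: φ = +2.74417°, λ = -74.44167°
WX-72: φ = +21.69528°, λ = -83.38389°
Δφ = 18.9511°,  Δλ = -8.9422°
a = sin²(Δφ/2) + cos φ₁ cos φ₂ sin²(Δλ/2) = 0.032742
c = 2·arcsin(√a) = 0.363901 rad = 20.8500°
d = R·c = 6375 × 0.363901 = 2319.9 km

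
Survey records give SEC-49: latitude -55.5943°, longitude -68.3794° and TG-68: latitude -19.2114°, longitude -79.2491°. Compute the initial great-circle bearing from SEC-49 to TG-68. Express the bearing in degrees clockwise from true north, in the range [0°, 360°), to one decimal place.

Δλ = -10.8697°
y = sin Δλ · cos φ₂ = -0.178074
x = cos φ₁ sin φ₂ − sin φ₁ cos φ₂ cos Δλ = 0.579200
θ = atan2(y, x) = -17.0900° → 342.9100° (mod 360°)

342.9°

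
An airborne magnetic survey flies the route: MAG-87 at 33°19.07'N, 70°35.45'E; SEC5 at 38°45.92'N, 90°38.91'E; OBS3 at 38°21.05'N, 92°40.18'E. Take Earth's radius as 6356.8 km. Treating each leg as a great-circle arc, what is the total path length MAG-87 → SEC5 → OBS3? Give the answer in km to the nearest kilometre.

2075 km

MAG-87: φ = +33.31783°, λ = +70.59083°
SEC5: φ = +38.76533°, λ = +90.64850°
OBS3: φ = +38.35083°, λ = +92.66967°
MAG-87→SEC5: c = 0.297865 rad, d = 1893.47 km
SEC5→OBS3: c = 0.028517 rad, d = 181.28 km
Total = 1893.47 + 181.28 = 2074.75 km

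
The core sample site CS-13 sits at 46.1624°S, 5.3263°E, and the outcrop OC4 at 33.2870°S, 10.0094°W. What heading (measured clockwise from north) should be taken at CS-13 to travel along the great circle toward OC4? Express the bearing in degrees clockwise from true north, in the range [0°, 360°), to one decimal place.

Δλ = -15.3357°
y = sin Δλ · cos φ₂ = -0.221082
x = cos φ₁ sin φ₂ − sin φ₁ cos φ₂ cos Δλ = 0.201362
θ = atan2(y, x) = -47.6727° → 312.3273° (mod 360°)

312.3°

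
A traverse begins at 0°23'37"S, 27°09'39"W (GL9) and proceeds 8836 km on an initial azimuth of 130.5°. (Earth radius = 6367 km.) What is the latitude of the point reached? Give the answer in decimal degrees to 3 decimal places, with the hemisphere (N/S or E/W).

39.780°S

GL9: φ = -0.39361°, λ = -27.16083°
δ = d/R = 8836/6367 = 1.387781 rad
φ₂ = arcsin(sin φ₁ cos δ + cos φ₁ sin δ cos θ)
   = arcsin(-0.00687·0.18200 + 0.99998·0.98330·-0.64945) = -39.77967°
λ₂ = λ₁ + atan2(sin θ sin δ cos φ₁, cos δ − sin φ₁ sin φ₂) = 49.47721°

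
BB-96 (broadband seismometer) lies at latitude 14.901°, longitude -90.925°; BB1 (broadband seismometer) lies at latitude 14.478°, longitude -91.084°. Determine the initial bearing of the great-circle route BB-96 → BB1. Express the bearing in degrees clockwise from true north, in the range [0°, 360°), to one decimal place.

200.0°

Δλ = -0.1590°
y = sin Δλ · cos φ₂ = -0.002687
x = cos φ₁ sin φ₂ − sin φ₁ cos φ₂ cos Δλ = -0.007382
θ = atan2(y, x) = -159.9985° → 200.0015° (mod 360°)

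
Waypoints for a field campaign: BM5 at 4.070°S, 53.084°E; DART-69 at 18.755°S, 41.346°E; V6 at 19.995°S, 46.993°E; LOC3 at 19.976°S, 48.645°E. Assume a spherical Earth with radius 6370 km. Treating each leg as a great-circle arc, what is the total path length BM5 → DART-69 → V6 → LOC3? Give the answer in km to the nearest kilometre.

2852 km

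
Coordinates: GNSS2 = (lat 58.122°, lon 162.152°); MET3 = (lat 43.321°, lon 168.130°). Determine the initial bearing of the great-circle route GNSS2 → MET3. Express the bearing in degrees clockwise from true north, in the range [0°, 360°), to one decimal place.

163.3°

Δλ = 5.9780°
y = sin Δλ · cos φ₂ = 0.075769
x = cos φ₁ sin φ₂ − sin φ₁ cos φ₂ cos Δλ = -0.252103
θ = atan2(y, x) = 163.2720° → 163.2720° (mod 360°)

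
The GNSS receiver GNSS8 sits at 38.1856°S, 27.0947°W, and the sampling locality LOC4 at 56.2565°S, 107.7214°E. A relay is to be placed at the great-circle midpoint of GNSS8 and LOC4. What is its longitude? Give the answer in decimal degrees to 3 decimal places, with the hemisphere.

Bx = cos φ₂ cos Δλ = -0.391518,  By = cos φ₂ sin Δλ = 0.394039
φₘ = atan2(sin φ₁ + sin φ₂, √((cos φ₁ + Bx)² + By²)) = -68.96304°
λₘ = λ₁ + atan2(By, cos φ₁ + Bx) = 17.87225°

17.872°E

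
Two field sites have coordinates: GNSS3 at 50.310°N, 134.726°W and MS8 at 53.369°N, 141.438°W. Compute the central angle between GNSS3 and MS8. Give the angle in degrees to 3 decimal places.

Δφ = 3.0590°,  Δλ = -6.7120°
a = sin²(Δφ/2) + cos φ₁ cos φ₂ sin²(Δλ/2) = 0.002018
c = 2·arcsin(√a) = 0.089880 rad = 5.1498°

5.150°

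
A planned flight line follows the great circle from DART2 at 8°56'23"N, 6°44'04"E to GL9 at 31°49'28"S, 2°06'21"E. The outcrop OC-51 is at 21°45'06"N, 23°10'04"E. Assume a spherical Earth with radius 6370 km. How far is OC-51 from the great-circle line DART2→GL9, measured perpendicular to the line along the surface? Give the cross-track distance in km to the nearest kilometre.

1528 km

DART2: φ = +8.93972°, λ = +6.73444°
GL9: φ = -31.82444°, λ = +2.10583°
OC-51: φ = +21.75167°, λ = +23.16778°
δ₁₃ = central angle DART2→OC-51 = 0.355070 rad  (haversine)
θ₁₃ = bearing DART2→OC-51 = 49.095°,  θ₁₂ = bearing DART2→GL9 = 185.999°
dₓₜ = R·arcsin(sin δ₁₃ · sin(θ₁₃ − θ₁₂)) = 6370·arcsin(0.34766·sin(-136.904°)) = -1527.656 km
|dₓₜ| = 1527.656 km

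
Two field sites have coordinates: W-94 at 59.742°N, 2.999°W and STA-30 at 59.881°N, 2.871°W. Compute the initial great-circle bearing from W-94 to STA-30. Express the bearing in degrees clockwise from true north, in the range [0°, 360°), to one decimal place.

Δλ = 0.1280°
y = sin Δλ · cos φ₂ = 0.001121
x = cos φ₁ sin φ₂ − sin φ₁ cos φ₂ cos Δλ = 0.002427
θ = atan2(y, x) = 24.7913° → 24.7913° (mod 360°)

24.8°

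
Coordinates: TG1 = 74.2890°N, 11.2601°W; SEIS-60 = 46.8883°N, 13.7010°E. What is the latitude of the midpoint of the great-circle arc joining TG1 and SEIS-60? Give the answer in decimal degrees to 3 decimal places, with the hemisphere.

Bx = cos φ₂ cos Δλ = 0.619587,  By = cos φ₂ sin Δλ = 0.288406
φₘ = atan2(sin φ₁ + sin φ₂, √((cos φ₁ + Bx)² + By²)) = 61.06064°
λₘ = λ₁ + atan2(By, cos φ₁ + Bx) = 6.68789°

61.061°N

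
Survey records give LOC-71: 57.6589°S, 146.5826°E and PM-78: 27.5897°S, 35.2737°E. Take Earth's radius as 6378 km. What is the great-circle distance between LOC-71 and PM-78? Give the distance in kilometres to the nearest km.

Δφ = 30.0692°,  Δλ = -111.3089°
a = sin²(Δφ/2) + cos φ₁ cos φ₂ sin²(Δλ/2) = 0.390501
c = 2·arcsin(√a) = 1.350008 rad = 77.3498°
d = R·c = 6378 × 1.350008 = 8610.4 km

8610 km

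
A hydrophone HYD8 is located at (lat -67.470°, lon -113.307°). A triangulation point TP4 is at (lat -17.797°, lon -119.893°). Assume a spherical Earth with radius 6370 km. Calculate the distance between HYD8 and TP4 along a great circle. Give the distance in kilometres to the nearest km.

5543 km

Δφ = 49.6730°,  Δλ = -6.5860°
a = sin²(Δφ/2) + cos φ₁ cos φ₂ sin²(Δλ/2) = 0.177629
c = 2·arcsin(√a) = 0.870111 rad = 49.8537°
d = R·c = 6370 × 0.870111 = 5542.6 km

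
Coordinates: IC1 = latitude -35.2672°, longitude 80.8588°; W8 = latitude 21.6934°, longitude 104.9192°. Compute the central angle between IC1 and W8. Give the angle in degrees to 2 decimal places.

Δφ = 56.9606°,  Δλ = 24.0604°
a = sin²(Δφ/2) + cos φ₁ cos φ₂ sin²(Δλ/2) = 0.260349
c = 2·arcsin(√a) = 1.070937 rad = 61.3602°

61.36°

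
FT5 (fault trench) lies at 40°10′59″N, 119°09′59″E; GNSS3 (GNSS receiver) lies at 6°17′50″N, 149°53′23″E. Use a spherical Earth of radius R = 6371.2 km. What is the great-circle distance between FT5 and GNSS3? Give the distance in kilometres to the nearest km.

4854 km

FT5: φ = +40.18306°, λ = +119.16639°
GNSS3: φ = +6.29722°, λ = +149.88972°
Δφ = -33.8858°,  Δλ = 30.7233°
a = sin²(Δφ/2) + cos φ₁ cos φ₂ sin²(Δλ/2) = 0.138216
c = 2·arcsin(√a) = 0.761840 rad = 43.6502°
d = R·c = 6371.2 × 0.761840 = 4853.8 km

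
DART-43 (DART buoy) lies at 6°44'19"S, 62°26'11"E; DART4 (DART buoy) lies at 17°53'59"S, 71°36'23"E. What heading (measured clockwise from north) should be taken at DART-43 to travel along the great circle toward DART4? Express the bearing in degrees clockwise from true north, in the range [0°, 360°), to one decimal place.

DART-43: φ = -6.73861°, λ = +62.43639°
DART4: φ = -17.89972°, λ = +71.60639°
Δλ = 9.1700°
y = sin Δλ · cos φ₂ = 0.151650
x = cos φ₁ sin φ₂ − sin φ₁ cos φ₂ cos Δλ = -0.194996
θ = atan2(y, x) = 142.1274° → 142.1274° (mod 360°)

142.1°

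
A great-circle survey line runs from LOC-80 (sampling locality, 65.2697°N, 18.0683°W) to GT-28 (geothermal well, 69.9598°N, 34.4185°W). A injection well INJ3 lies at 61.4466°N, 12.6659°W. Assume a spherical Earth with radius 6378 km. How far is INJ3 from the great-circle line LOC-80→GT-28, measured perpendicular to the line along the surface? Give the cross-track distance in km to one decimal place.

94.5 km

δ₁₃ = central angle LOC-80→INJ3 = 0.078933 rad  (haversine)
θ₁₃ = bearing LOC-80→INJ3 = 145.200°,  θ₁₂ = bearing LOC-80→GT-28 = 314.366°
dₓₜ = R·arcsin(sin δ₁₃ · sin(θ₁₃ − θ₁₂)) = 6378·arcsin(0.07885·sin(-169.166°)) = -94.533 km
|dₓₜ| = 94.533 km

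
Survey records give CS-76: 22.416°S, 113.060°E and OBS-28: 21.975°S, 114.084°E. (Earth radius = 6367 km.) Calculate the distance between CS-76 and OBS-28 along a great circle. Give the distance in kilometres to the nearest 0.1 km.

116.2 km

Δφ = 0.4410°,  Δλ = 1.0240°
a = sin²(Δφ/2) + cos φ₁ cos φ₂ sin²(Δλ/2) = 0.000083
c = 2·arcsin(√a) = 0.018250 rad = 1.0457°
d = R·c = 6367 × 0.018250 = 116.2 km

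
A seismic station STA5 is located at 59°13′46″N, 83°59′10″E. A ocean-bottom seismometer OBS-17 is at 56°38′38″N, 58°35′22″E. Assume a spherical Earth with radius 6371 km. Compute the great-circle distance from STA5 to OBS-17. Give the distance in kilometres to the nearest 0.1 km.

1516.7 km

STA5: φ = +59.22944°, λ = +83.98611°
OBS-17: φ = +56.64389°, λ = +58.58944°
Δφ = -2.5856°,  Δλ = -25.3967°
a = sin²(Δφ/2) + cos φ₁ cos φ₂ sin²(Δλ/2) = 0.014101
c = 2·arcsin(√a) = 0.238060 rad = 13.6398°
d = R·c = 6371 × 0.238060 = 1516.7 km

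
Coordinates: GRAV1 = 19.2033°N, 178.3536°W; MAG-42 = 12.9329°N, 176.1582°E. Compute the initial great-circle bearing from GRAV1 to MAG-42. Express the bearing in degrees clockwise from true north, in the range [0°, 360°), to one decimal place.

220.9°

Δλ = -5.4882°
y = sin Δλ · cos φ₂ = -0.093215
x = cos φ₁ sin φ₂ − sin φ₁ cos φ₂ cos Δλ = -0.107751
θ = atan2(y, x) = -139.1372° → 220.8628° (mod 360°)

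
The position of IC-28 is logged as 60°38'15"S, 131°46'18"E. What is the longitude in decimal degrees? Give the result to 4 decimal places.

131° + 46′/60 + 18″/3600 = 131 + 0.76667 + 0.00500 = 131.7717°

131.7717°E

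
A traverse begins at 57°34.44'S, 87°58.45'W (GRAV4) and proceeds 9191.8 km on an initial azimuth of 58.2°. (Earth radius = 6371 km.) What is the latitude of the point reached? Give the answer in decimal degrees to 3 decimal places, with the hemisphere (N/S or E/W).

GRAV4: φ = -57.57400°, λ = -87.97417°
δ = d/R = 9191.8/6371 = 1.442756 rad
φ₂ = arcsin(sin φ₁ cos δ + cos φ₁ sin δ cos θ)
   = arcsin(-0.84408·0.12769 + 0.53621·0.99181·0.52696) = 9.93113°
λ₂ = λ₁ + atan2(sin θ sin δ cos φ₁, cos δ − sin φ₁ sin φ₂) = -29.13055°

9.931°N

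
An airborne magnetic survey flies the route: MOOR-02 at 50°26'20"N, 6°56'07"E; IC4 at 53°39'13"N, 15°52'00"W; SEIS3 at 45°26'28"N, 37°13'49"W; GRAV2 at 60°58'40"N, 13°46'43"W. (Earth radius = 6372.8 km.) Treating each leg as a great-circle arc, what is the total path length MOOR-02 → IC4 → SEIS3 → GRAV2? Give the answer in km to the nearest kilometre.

MOOR-02: φ = +50.43889°, λ = +6.93528°
IC4: φ = +53.65361°, λ = -15.86667°
SEIS3: φ = +45.44111°, λ = -37.23028°
GRAV2: φ = +60.97778°, λ = -13.77861°
MOOR-02→IC4: c = 0.249940 rad, d = 1592.82 km
IC4→SEIS3: c = 0.279579 rad, d = 1781.70 km
SEIS3→GRAV2: c = 0.361575 rad, d = 2304.25 km
Total = 1592.82 + 1781.70 + 2304.25 = 5678.77 km

5679 km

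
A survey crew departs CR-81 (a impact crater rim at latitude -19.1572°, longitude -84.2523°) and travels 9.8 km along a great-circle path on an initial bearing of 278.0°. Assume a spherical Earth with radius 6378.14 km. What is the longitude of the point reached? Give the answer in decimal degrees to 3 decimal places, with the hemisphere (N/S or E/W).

84.345°W

δ = d/R = 9.8/6378.14 = 0.001536 rad
φ₂ = arcsin(sin φ₁ cos δ + cos φ₁ sin δ cos θ)
   = arcsin(-0.32816·1.00000 + 0.94462·0.00154·0.13917) = -19.14492°
λ₂ = λ₁ + atan2(sin θ sin δ cos φ₁, cos δ − sin φ₁ sin φ₂) = -84.34458°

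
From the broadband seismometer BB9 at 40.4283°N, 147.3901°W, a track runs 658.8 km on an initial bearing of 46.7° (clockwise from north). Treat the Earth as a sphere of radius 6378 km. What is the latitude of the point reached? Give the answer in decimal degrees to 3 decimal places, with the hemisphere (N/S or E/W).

44.336°N

δ = d/R = 658.8/6378 = 0.103293 rad
φ₂ = arcsin(sin φ₁ cos δ + cos φ₁ sin δ cos θ)
   = arcsin(0.64850·0.99467 + 0.76122·0.10311·0.68582) = 44.33628°
λ₂ = λ₁ + atan2(sin θ sin δ cos φ₁, cos δ − sin φ₁ sin φ₂) = -141.36788°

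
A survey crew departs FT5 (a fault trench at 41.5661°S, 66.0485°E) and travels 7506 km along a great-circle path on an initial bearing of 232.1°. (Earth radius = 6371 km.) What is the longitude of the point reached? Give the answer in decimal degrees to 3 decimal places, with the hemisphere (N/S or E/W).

δ = d/R = 7506/6371 = 1.178151 rad
φ₂ = arcsin(sin φ₁ cos δ + cos φ₁ sin δ cos θ)
   = arcsin(-0.66348·0.38263 + 0.74819·0.92390·-0.61429) = -42.72639°
λ₂ = λ₁ + atan2(sin θ sin δ cos φ₁, cos δ − sin φ₁ sin φ₂) = -31.00995°

31.010°W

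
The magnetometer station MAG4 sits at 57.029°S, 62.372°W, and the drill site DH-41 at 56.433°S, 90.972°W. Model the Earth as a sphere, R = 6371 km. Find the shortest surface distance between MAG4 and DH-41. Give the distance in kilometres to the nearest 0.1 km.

Δφ = 0.5960°,  Δλ = -28.6000°
a = sin²(Δφ/2) + cos φ₁ cos φ₂ sin²(Δλ/2) = 0.018385
c = 2·arcsin(√a) = 0.272018 rad = 15.5855°
d = R·c = 6371 × 0.272018 = 1733.0 km

1733.0 km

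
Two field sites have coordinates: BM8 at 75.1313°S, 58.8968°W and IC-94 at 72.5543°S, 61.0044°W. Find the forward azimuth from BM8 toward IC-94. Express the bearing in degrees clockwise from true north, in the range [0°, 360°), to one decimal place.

Δλ = -2.1076°
y = sin Δλ · cos φ₂ = -0.011026
x = cos φ₁ sin φ₂ − sin φ₁ cos φ₂ cos Δλ = 0.044766
θ = atan2(y, x) = -13.8362° → 346.1638° (mod 360°)

346.2°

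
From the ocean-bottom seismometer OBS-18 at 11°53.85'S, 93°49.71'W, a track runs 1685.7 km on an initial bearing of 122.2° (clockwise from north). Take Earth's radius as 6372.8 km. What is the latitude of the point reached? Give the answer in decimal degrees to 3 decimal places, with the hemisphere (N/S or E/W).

19.592°S

OBS-18: φ = -11.89750°, λ = -93.82850°
δ = d/R = 1685.7/6372.8 = 0.264515 rad
φ₂ = arcsin(sin φ₁ cos δ + cos φ₁ sin δ cos θ)
   = arcsin(-0.20616·0.96522 + 0.97852·0.26144·-0.53288) = -19.59163°
λ₂ = λ₁ + atan2(sin θ sin δ cos φ₁, cos δ − sin φ₁ sin φ₂) = -80.24723°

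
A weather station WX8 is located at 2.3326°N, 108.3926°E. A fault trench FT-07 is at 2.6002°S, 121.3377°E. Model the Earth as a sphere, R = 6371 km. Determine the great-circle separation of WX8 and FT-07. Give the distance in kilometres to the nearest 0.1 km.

1540.0 km

Δφ = -4.9328°,  Δλ = 12.9451°
a = sin²(Δφ/2) + cos φ₁ cos φ₂ sin²(Δλ/2) = 0.014536
c = 2·arcsin(√a) = 0.241716 rad = 13.8493°
d = R·c = 6371 × 0.241716 = 1540.0 km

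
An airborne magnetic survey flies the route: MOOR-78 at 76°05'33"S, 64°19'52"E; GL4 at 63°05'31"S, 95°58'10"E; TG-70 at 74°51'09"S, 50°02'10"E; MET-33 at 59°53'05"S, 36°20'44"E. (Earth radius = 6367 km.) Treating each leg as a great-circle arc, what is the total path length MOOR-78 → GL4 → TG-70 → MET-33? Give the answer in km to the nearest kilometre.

5760 km

MOOR-78: φ = -76.09250°, λ = +64.33111°
GL4: φ = -63.09194°, λ = +95.96944°
TG-70: φ = -74.85250°, λ = +50.03611°
MET-33: φ = -59.88472°, λ = +36.34556°
MOOR-78→GL4: c = 0.290149 rad, d = 1847.38 km
GL4→TG-70: c = 0.339269 rad, d = 2160.12 km
TG-70→MET-33: c = 0.275291 rad, d = 1752.78 km
Total = 1847.38 + 2160.12 + 1752.78 = 5760.28 km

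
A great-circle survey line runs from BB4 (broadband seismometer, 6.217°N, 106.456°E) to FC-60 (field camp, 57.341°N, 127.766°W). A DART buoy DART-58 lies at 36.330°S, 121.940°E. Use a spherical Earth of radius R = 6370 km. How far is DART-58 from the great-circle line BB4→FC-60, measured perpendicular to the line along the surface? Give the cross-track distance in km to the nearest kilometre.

3294 km

δ₁₃ = central angle BB4→DART-58 = 0.784623 rad  (haversine)
θ₁₃ = bearing BB4→DART-58 = 162.278°,  θ₁₂ = bearing BB4→FC-60 = 26.683°
dₓₜ = R·arcsin(sin δ₁₃ · sin(θ₁₃ − θ₁₂)) = 6370·arcsin(0.70656·sin(135.595°)) = 3294.193 km
|dₓₜ| = 3294.193 km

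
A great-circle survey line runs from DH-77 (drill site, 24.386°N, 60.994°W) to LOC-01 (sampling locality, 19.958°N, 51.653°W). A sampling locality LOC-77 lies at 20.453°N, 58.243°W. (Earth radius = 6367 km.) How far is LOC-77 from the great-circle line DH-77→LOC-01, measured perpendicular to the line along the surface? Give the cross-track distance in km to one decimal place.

270.1 km

δ₁₃ = central angle DH-77→LOC-77 = 0.081736 rad  (haversine)
θ₁₃ = bearing DH-77→LOC-77 = 146.578°,  θ₁₂ = bearing DH-77→LOC-01 = 115.283°
dₓₜ = R·arcsin(sin δ₁₃ · sin(θ₁₃ − θ₁₂)) = 6367·arcsin(0.08164·sin(31.295°)) = 270.108 km
|dₓₜ| = 270.108 km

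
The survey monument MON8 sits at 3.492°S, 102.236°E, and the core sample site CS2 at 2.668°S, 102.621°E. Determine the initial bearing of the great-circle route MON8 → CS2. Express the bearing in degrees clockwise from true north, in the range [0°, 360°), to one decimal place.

25.0°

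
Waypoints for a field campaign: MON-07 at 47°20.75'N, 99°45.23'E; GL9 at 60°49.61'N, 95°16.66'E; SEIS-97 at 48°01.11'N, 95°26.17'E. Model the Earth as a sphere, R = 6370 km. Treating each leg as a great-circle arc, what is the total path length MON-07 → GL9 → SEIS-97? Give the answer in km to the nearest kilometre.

2950 km

MON-07: φ = +47.34583°, λ = +99.75383°
GL9: φ = +60.82683°, λ = +95.27767°
SEIS-97: φ = +48.01850°, λ = +95.43617°
MON-07→GL9: c = 0.239571 rad, d = 1526.07 km
GL9→SEIS-97: c = 0.223553 rad, d = 1424.03 km
Total = 1526.07 + 1424.03 = 2950.10 km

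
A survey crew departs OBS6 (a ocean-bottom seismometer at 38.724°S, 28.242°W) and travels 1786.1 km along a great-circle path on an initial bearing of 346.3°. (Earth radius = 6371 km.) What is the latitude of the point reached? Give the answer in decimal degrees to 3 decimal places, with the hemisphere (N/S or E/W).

δ = d/R = 1786.1/6371 = 0.280348 rad
φ₂ = arcsin(sin φ₁ cos δ + cos φ₁ sin δ cos θ)
   = arcsin(-0.62557·0.96096 + 0.78017·0.27669·0.97155) = -23.04307°
λ₂ = λ₁ + atan2(sin θ sin δ cos φ₁, cos δ − sin φ₁ sin φ₂) = -32.32565°

23.043°S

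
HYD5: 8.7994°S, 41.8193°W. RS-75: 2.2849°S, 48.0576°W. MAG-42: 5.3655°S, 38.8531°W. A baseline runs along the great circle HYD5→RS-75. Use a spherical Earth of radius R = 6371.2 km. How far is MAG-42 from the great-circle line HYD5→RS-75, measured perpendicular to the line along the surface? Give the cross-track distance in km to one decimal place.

δ₁₃ = central angle HYD5→MAG-42 = 0.078933 rad  (haversine)
θ₁₃ = bearing HYD5→MAG-42 = 40.797°,  θ₁₂ = bearing HYD5→RS-75 = 316.029°
dₓₜ = R·arcsin(sin δ₁₃ · sin(θ₁₃ − θ₁₂)) = 6371.2·arcsin(0.07885·sin(-275.232°)) = 500.801 km
|dₓₜ| = 500.801 km

500.8 km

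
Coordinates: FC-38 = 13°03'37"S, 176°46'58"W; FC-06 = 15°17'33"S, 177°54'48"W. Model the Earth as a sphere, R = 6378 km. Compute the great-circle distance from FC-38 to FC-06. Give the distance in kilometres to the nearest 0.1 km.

276.8 km

FC-38: φ = -13.06028°, λ = -176.78278°
FC-06: φ = -15.29250°, λ = -177.91333°
Δφ = -2.2322°,  Δλ = -1.1306°
a = sin²(Δφ/2) + cos φ₁ cos φ₂ sin²(Δλ/2) = 0.000471
c = 2·arcsin(√a) = 0.043403 rad = 2.4868°
d = R·c = 6378 × 0.043403 = 276.8 km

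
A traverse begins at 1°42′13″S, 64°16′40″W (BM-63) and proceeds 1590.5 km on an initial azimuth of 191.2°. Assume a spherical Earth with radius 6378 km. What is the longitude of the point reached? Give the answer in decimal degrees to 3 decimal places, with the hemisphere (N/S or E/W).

67.132°W

BM-63: φ = -1.70361°, λ = -64.27778°
δ = d/R = 1590.5/6378 = 0.249373 rad
φ₂ = arcsin(sin φ₁ cos δ + cos φ₁ sin δ cos θ)
   = arcsin(-0.02973·0.96907 + 0.99956·0.24680·-0.98096) = -15.71180°
λ₂ = λ₁ + atan2(sin θ sin δ cos φ₁, cos δ − sin φ₁ sin φ₂) = -67.13211°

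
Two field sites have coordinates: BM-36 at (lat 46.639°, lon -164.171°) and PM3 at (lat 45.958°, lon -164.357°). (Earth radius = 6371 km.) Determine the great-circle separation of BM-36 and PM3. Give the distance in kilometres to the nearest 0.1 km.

Δφ = -0.6810°,  Δλ = -0.1860°
a = sin²(Δφ/2) + cos φ₁ cos φ₂ sin²(Δλ/2) = 0.000037
c = 2·arcsin(√a) = 0.012095 rad = 0.6930°
d = R·c = 6371 × 0.012095 = 77.1 km

77.1 km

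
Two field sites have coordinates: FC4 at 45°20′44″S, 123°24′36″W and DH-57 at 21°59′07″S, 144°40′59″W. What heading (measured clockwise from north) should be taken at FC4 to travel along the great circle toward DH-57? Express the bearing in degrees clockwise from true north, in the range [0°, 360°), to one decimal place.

316.3°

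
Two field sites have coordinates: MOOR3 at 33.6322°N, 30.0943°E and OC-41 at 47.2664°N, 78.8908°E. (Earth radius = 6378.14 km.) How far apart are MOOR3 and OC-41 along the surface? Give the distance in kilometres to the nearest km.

4323 km

Δφ = 13.6342°,  Δλ = 48.7965°
a = sin²(Δφ/2) + cos φ₁ cos φ₂ sin²(Δλ/2) = 0.110497
c = 2·arcsin(√a) = 0.677718 rad = 38.8304°
d = R·c = 6378.14 × 0.677718 = 4322.6 km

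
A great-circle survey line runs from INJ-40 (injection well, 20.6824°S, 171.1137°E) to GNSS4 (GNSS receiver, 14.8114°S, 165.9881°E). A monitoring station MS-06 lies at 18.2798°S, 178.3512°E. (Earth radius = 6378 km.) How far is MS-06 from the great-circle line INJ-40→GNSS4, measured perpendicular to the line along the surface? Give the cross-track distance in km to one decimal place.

744.1 km

δ₁₃ = central angle INJ-40→MS-06 = 0.126234 rad  (haversine)
θ₁₃ = bearing INJ-40→MS-06 = 71.835°,  θ₁₂ = bearing INJ-40→GNSS4 = 319.443°
dₓₜ = R·arcsin(sin δ₁₃ · sin(θ₁₃ − θ₁₂)) = 6378·arcsin(0.12590·sin(-247.608°)) = 744.125 km
|dₓₜ| = 744.125 km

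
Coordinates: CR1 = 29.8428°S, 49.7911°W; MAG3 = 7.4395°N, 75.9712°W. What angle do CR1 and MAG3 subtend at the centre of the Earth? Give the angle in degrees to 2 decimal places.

44.97°

Δφ = 37.2823°,  Δλ = -26.1801°
a = sin²(Δφ/2) + cos φ₁ cos φ₂ sin²(Δλ/2) = 0.146287
c = 2·arcsin(√a) = 0.784948 rad = 44.9742°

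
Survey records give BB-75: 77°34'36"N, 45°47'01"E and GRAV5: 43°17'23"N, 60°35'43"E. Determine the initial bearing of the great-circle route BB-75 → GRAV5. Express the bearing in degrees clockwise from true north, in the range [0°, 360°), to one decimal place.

BB-75: φ = +77.57667°, λ = +45.78361°
GRAV5: φ = +43.28972°, λ = +60.59528°
Δλ = 14.8117°
y = sin Δλ · cos φ₂ = 0.186081
x = cos φ₁ sin φ₂ − sin φ₁ cos φ₂ cos Δλ = -0.539717
θ = atan2(y, x) = 160.9771° → 160.9771° (mod 360°)

161.0°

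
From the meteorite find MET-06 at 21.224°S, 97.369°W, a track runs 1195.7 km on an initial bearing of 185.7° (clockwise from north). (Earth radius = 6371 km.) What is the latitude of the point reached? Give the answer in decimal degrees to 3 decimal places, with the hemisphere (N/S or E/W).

31.919°S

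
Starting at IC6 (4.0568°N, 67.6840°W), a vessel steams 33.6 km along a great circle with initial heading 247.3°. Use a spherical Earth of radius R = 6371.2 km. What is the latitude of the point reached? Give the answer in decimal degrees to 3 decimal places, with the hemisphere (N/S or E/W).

3.940°N

δ = d/R = 33.6/6371.2 = 0.005274 rad
φ₂ = arcsin(sin φ₁ cos δ + cos φ₁ sin δ cos θ)
   = arcsin(0.07075·0.99999 + 0.99749·0.00527·-0.38591) = 3.94015°
λ₂ = λ₁ + atan2(sin θ sin δ cos φ₁, cos δ − sin φ₁ sin φ₂) = -67.96342°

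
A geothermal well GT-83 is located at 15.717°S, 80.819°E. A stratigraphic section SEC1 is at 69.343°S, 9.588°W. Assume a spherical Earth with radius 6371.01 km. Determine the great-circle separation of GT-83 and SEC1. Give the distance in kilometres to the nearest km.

Δφ = -53.6260°,  Δλ = -90.4070°
a = sin²(Δφ/2) + cos φ₁ cos φ₂ sin²(Δλ/2) = 0.374471
c = 2·arcsin(√a) = 1.317023 rad = 75.4599°
d = R·c = 6371.01 × 1.317023 = 8390.8 km

8391 km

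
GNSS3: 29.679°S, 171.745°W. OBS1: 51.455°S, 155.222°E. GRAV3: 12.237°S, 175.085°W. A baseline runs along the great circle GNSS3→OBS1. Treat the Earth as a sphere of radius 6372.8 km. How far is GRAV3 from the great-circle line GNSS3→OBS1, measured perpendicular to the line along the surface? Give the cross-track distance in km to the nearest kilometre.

1492 km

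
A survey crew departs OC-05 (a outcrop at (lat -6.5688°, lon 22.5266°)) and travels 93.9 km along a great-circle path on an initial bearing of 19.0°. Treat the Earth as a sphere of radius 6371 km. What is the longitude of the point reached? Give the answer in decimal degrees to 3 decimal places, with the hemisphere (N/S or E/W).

22.803°E

δ = d/R = 93.9/6371 = 0.014739 rad
φ₂ = arcsin(sin φ₁ cos δ + cos φ₁ sin δ cos θ)
   = arcsin(-0.11440·0.99989 + 0.99344·0.01474·0.94552) = -5.77027°
λ₂ = λ₁ + atan2(sin θ sin δ cos φ₁, cos δ − sin φ₁ sin φ₂) = 22.80292°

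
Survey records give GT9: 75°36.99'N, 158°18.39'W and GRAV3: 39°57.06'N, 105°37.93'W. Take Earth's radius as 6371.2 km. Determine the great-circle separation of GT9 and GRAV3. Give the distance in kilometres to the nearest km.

4724 km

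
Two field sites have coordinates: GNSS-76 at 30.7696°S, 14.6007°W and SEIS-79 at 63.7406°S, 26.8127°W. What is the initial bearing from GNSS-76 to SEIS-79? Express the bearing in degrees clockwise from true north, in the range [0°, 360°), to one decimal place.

Δλ = -12.2120°
y = sin Δλ · cos φ₂ = -0.093588
x = cos φ₁ sin φ₂ − sin φ₁ cos φ₂ cos Δλ = -0.549336
θ = atan2(y, x) = -170.3316° → 189.6684° (mod 360°)

189.7°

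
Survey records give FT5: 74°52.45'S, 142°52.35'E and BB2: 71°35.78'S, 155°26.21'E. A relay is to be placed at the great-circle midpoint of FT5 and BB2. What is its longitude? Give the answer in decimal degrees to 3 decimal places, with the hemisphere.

FT5: φ = -74.87417°, λ = +142.87250°
BB2: φ = -71.59633°, λ = +155.43683°
Bx = cos φ₂ cos Δλ = 0.308149,  By = cos φ₂ sin Δλ = 0.068678
φₘ = atan2(sin φ₁ + sin φ₂, √((cos φ₁ + Bx)² + By²)) = -73.32946°
λₘ = λ₁ + atan2(By, cos φ₁ + Bx) = 149.75373°

149.754°E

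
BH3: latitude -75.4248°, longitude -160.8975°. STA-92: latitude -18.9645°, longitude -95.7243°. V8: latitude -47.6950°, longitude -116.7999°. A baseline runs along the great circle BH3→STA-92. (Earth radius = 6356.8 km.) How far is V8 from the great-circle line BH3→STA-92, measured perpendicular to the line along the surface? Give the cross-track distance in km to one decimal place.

δ₁₃ = central angle BH3→V8 = 0.578264 rad  (haversine)
θ₁₃ = bearing BH3→V8 = 58.976°,  θ₁₂ = bearing BH3→STA-92 = 70.584°
dₓₜ = R·arcsin(sin δ₁₃ · sin(θ₁₃ − θ₁₂)) = 6356.8·arcsin(0.54657·sin(-11.609°)) = -700.571 km
|dₓₜ| = 700.571 km

700.6 km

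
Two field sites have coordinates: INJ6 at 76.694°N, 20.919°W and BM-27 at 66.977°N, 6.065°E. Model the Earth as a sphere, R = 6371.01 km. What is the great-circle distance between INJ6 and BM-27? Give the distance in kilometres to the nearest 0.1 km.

Δφ = -9.7170°,  Δλ = 26.9840°
a = sin²(Δφ/2) + cos φ₁ cos φ₂ sin²(Δλ/2) = 0.012073
c = 2·arcsin(√a) = 0.220199 rad = 12.6165°
d = R·c = 6371.01 × 0.220199 = 1402.9 km

1402.9 km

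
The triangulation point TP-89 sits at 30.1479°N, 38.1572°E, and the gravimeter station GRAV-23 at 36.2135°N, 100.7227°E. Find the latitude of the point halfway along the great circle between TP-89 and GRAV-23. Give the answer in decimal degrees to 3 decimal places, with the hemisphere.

Bx = cos φ₂ cos Δλ = 0.371730,  By = cos φ₂ sin Δλ = 0.716085
φₘ = atan2(sin φ₁ + sin φ₂, √((cos φ₁ + Bx)² + By²)) = 37.41494°
λₘ = λ₁ + atan2(By, cos φ₁ + Bx) = 68.23405°

37.415°N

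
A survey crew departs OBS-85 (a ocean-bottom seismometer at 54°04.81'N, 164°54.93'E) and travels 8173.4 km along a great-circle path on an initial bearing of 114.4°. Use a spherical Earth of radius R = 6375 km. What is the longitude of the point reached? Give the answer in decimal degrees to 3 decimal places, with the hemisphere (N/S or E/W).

134.276°W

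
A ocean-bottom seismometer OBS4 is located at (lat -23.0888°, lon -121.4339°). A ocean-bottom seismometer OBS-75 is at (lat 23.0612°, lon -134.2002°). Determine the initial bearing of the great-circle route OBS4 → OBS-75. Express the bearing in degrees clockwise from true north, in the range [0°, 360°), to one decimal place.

Δλ = -12.7663°
y = sin Δλ · cos φ₂ = -0.203316
x = cos φ₁ sin φ₂ − sin φ₁ cos φ₂ cos Δλ = 0.712236
θ = atan2(y, x) = -15.9320° → 344.0680° (mod 360°)

344.1°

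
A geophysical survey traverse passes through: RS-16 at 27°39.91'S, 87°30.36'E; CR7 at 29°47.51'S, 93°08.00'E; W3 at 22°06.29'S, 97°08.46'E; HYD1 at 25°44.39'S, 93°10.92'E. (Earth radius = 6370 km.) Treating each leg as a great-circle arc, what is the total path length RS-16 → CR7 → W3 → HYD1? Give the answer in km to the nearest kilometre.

2111 km

RS-16: φ = -27.66517°, λ = +87.50600°
CR7: φ = -29.79183°, λ = +93.13333°
W3: φ = -22.10483°, λ = +97.14100°
HYD1: φ = -25.73983°, λ = +93.18200°
RS-16→CR7: c = 0.093768 rad, d = 597.30 km
CR7→W3: c = 0.148139 rad, d = 943.65 km
W3→HYD1: c = 0.089510 rad, d = 570.18 km
Total = 597.30 + 943.65 + 570.18 = 2111.12 km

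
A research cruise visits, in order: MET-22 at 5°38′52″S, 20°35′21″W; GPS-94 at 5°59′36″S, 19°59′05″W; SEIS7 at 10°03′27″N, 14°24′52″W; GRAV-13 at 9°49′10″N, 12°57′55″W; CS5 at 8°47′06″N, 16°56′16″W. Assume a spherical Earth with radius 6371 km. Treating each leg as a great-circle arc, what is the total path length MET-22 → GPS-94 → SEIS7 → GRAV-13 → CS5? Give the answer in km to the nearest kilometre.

2577 km

MET-22: φ = -5.64778°, λ = -20.58917°
GPS-94: φ = -5.99333°, λ = -19.98472°
SEIS7: φ = +10.05750°, λ = -14.41444°
GRAV-13: φ = +9.81944°, λ = -12.96528°
CS5: φ = +8.78500°, λ = -16.93778°
MET-22→GPS-94: c = 0.012105 rad, d = 77.12 km
GPS-94→SEIS7: c = 0.296405 rad, d = 1888.40 km
SEIS7→GRAV-13: c = 0.025257 rad, d = 160.91 km
GRAV-13→CS5: c = 0.070762 rad, d = 450.83 km
Total = 77.12 + 1888.40 + 160.91 + 450.83 = 2577.26 km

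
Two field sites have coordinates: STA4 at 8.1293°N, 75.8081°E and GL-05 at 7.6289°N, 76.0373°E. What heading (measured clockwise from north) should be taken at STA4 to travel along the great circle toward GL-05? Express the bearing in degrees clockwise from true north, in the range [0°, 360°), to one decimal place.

Δλ = 0.2292°
y = sin Δλ · cos φ₂ = 0.003965
x = cos φ₁ sin φ₂ − sin φ₁ cos φ₂ cos Δλ = -0.008732
θ = atan2(y, x) = 155.5799° → 155.5799° (mod 360°)

155.6°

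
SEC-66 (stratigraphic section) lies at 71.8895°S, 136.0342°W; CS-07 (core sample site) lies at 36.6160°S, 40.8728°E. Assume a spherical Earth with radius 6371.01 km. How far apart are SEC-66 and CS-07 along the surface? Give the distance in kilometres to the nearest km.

7947 km

Δφ = 35.2735°,  Δλ = 176.9070°
a = sin²(Δφ/2) + cos φ₁ cos φ₂ sin²(Δλ/2) = 0.341120
c = 2·arcsin(√a) = 1.247431 rad = 71.4725°
d = R·c = 6371.01 × 1.247431 = 7947.4 km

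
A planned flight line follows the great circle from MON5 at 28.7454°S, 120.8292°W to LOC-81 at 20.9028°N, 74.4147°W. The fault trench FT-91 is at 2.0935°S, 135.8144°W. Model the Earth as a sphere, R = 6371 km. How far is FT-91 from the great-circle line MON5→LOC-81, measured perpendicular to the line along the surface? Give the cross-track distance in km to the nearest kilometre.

δ₁₃ = central angle MON5→FT-91 = 0.527731 rad  (haversine)
θ₁₃ = bearing MON5→FT-91 = 329.128°,  θ₁₂ = bearing MON5→LOC-81 = 47.385°
dₓₜ = R·arcsin(sin δ₁₃ · sin(θ₁₃ − θ₁₂)) = 6371·arcsin(0.50357·sin(281.743°)) = -3284.733 km
|dₓₜ| = 3284.733 km

3285 km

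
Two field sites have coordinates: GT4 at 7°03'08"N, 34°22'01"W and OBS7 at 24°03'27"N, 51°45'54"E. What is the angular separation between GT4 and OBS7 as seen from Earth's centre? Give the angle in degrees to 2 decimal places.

GT4: φ = +7.05222°, λ = -34.36694°
OBS7: φ = +24.05750°, λ = +51.76500°
Δφ = 17.0053°,  Δλ = 86.1319°
a = sin²(Δφ/2) + cos φ₁ cos φ₂ sin²(Δλ/2) = 0.444409
c = 2·arcsin(√a) = 1.459383 rad = 83.6165°

83.62°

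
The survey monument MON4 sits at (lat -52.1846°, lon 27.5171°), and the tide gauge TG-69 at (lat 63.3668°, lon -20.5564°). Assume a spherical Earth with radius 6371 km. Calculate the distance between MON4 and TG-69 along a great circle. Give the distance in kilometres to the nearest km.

Δφ = 115.5514°,  Δλ = -48.0735°
a = sin²(Δφ/2) + cos φ₁ cos φ₂ sin²(Δλ/2) = 0.761261
c = 2·arcsin(√a) = 2.120602 rad = 121.5015°
d = R·c = 6371 × 2.120602 = 13510.4 km

13510 km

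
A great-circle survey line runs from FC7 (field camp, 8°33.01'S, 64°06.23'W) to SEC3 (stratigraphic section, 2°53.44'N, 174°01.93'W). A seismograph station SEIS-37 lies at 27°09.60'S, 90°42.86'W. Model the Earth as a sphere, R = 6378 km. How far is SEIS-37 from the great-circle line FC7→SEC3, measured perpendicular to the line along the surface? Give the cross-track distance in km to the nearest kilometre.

2164 km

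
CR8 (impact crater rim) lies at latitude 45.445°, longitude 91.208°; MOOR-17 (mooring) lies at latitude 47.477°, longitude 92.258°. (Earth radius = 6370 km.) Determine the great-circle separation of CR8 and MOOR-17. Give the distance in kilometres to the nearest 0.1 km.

239.8 km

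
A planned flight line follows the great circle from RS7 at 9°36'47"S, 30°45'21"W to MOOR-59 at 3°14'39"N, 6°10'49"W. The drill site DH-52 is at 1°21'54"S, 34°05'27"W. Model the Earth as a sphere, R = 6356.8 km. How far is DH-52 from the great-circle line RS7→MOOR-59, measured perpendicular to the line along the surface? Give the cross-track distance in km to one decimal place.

RS7: φ = -9.61306°, λ = -30.75583°
MOOR-59: φ = +3.24417°, λ = -6.18028°
DH-52: φ = -1.36500°, λ = -34.09083°
δ₁₃ = central angle RS7→DH-52 = 0.155159 rad  (haversine)
θ₁₃ = bearing RS7→DH-52 = 337.893°,  θ₁₂ = bearing RS7→MOOR-59 = 63.456°
dₓₜ = R·arcsin(sin δ₁₃ · sin(θ₁₃ − θ₁₂)) = 6356.8·arcsin(0.15454·sin(274.437°)) = -983.335 km
|dₓₜ| = 983.335 km

983.3 km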